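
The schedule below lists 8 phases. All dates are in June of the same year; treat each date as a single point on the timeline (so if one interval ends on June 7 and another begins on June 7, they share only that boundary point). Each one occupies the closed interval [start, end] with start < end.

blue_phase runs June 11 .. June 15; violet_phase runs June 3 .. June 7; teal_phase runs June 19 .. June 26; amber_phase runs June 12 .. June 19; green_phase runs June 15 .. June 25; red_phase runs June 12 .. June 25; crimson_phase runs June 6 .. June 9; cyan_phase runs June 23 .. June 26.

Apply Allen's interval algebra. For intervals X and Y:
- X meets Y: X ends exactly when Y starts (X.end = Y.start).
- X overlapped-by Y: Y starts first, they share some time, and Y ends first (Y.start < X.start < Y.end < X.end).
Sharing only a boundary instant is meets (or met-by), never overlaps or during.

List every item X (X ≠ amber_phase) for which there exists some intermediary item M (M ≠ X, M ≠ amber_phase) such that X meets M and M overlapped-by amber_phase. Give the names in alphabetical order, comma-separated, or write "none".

blue_phase

Target amber_phase = [June 12, June 19].
Intermediaries M with M overlapped-by amber_phase: green_phase.
Via green_phase — items with X meets green_phase: blue_phase.
Union: blue_phase.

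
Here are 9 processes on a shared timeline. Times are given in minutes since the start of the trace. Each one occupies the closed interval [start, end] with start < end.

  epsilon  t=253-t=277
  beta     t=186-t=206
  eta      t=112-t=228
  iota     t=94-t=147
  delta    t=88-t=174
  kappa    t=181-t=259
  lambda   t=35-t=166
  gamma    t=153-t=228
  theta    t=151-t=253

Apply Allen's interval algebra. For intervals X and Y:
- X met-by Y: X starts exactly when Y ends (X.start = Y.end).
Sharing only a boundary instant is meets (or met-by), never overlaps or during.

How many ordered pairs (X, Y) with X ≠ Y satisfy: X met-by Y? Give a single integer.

1

Checking all 72 ordered pairs for relation 'met-by'; matching pairs in alphabetical order:
(epsilon, theta): epsilon met-by theta ✓
Count: 1.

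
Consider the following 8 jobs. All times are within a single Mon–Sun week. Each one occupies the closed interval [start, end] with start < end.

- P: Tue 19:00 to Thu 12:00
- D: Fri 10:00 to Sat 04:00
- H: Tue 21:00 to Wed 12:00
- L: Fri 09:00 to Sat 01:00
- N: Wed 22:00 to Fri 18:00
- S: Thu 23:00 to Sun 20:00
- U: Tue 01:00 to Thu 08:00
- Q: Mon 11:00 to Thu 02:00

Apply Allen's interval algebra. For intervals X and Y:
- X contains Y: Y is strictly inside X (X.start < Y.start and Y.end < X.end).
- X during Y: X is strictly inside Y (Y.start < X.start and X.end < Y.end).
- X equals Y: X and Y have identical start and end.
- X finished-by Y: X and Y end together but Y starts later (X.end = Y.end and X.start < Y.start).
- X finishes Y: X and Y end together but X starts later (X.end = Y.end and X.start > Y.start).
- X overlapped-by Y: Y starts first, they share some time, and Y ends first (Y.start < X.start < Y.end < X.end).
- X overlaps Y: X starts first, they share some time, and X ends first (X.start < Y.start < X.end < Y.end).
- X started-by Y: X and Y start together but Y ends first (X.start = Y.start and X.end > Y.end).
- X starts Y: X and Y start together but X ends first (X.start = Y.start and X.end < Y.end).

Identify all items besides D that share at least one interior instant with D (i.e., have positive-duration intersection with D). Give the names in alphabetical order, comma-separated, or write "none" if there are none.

L, N, S

Target D = [Fri 10:00, Sat 04:00].
H [Tue 21:00, Wed 12:00] → before → no.
L [Fri 09:00, Sat 01:00] → overlaps → yes.
N [Wed 22:00, Fri 18:00] → overlaps → yes.
P [Tue 19:00, Thu 12:00] → before → no.
Q [Mon 11:00, Thu 02:00] → before → no.
S [Thu 23:00, Sun 20:00] → contains → yes.
U [Tue 01:00, Thu 08:00] → before → no.
Result: L, N, S.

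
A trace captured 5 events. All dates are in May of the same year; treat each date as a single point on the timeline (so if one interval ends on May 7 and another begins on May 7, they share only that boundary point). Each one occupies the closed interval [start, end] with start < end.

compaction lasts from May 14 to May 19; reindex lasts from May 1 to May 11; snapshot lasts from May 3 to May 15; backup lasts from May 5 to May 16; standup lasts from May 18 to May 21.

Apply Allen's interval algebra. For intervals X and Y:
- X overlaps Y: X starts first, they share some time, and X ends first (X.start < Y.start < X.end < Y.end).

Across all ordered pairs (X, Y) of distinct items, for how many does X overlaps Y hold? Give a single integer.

6

Checking all 20 ordered pairs for relation 'overlaps'; matching pairs in alphabetical order:
(backup, compaction): backup overlaps compaction ✓
(compaction, standup): compaction overlaps standup ✓
(reindex, backup): reindex overlaps backup ✓
(reindex, snapshot): reindex overlaps snapshot ✓
(snapshot, backup): snapshot overlaps backup ✓
(snapshot, compaction): snapshot overlaps compaction ✓
Count: 6.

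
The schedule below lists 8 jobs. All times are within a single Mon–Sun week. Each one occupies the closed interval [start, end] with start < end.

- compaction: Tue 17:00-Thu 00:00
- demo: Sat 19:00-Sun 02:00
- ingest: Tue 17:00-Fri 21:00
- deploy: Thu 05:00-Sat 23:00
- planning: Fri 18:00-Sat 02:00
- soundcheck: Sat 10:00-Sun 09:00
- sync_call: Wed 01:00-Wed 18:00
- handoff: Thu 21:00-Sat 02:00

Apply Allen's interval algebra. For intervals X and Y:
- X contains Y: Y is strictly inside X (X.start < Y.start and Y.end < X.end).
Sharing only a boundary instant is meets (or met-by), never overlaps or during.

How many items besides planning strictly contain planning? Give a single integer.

Target planning = [Fri 18:00, Sat 02:00].
compaction [Tue 17:00, Thu 00:00] → before → no.
demo [Sat 19:00, Sun 02:00] → after → no.
deploy [Thu 05:00, Sat 23:00] → contains → counts.
handoff [Thu 21:00, Sat 02:00] → finished-by → no.
ingest [Tue 17:00, Fri 21:00] → overlaps → no.
soundcheck [Sat 10:00, Sun 09:00] → after → no.
sync_call [Wed 01:00, Wed 18:00] → before → no.
Total: 1.

1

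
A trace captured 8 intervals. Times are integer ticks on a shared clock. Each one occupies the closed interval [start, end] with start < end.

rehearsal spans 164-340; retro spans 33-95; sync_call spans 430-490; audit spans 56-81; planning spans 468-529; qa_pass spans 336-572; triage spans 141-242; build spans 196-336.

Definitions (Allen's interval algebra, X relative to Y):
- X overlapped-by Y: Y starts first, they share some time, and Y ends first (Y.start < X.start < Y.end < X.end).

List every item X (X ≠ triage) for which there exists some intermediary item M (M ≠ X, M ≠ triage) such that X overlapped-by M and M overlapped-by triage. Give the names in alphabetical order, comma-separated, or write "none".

qa_pass

Target triage = [141, 242].
Intermediaries M with M overlapped-by triage: build, rehearsal.
Via build — items with X overlapped-by build: none.
Via rehearsal — items with X overlapped-by rehearsal: qa_pass.
Union: qa_pass.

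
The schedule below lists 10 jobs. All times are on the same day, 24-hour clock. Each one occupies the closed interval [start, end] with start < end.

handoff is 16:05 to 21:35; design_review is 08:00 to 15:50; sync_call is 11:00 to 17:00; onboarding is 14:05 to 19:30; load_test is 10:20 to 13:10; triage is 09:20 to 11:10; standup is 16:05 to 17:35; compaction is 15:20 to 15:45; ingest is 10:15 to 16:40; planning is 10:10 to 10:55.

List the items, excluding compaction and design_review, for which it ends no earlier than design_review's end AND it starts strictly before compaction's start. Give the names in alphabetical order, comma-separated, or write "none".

ingest, onboarding, sync_call

Conditions: its end is no earlier than design_review's end (X.end >= 15:50) AND its start is strictly before compaction's start (X.start < 15:20).
handoff: end 21:35 >= 15:50? ✓; start 16:05 < 15:20? ✗ → no.
ingest: end 16:40 >= 15:50? ✓; start 10:15 < 15:20? ✓ → yes.
load_test: end 13:10 >= 15:50? ✗; start 10:20 < 15:20? ✓ → no.
onboarding: end 19:30 >= 15:50? ✓; start 14:05 < 15:20? ✓ → yes.
planning: end 10:55 >= 15:50? ✗; start 10:10 < 15:20? ✓ → no.
standup: end 17:35 >= 15:50? ✓; start 16:05 < 15:20? ✗ → no.
sync_call: end 17:00 >= 15:50? ✓; start 11:00 < 15:20? ✓ → yes.
triage: end 11:10 >= 15:50? ✗; start 09:20 < 15:20? ✓ → no.
Result: ingest, onboarding, sync_call.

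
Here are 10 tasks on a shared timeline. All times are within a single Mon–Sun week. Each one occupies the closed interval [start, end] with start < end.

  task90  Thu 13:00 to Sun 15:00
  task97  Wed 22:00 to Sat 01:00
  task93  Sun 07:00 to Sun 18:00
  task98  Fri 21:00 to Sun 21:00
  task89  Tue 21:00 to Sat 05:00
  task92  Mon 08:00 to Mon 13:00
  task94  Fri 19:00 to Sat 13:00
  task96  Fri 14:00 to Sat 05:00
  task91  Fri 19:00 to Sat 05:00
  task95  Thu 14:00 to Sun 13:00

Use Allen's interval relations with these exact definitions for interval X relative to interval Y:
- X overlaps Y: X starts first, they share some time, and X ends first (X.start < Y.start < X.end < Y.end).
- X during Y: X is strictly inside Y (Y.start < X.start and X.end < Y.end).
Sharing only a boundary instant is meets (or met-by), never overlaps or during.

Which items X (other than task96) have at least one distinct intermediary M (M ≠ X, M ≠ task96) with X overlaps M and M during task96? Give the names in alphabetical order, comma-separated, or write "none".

Target task96 = [Fri 14:00, Sat 05:00].
Intermediaries M with M during task96: none.
Union: none.

none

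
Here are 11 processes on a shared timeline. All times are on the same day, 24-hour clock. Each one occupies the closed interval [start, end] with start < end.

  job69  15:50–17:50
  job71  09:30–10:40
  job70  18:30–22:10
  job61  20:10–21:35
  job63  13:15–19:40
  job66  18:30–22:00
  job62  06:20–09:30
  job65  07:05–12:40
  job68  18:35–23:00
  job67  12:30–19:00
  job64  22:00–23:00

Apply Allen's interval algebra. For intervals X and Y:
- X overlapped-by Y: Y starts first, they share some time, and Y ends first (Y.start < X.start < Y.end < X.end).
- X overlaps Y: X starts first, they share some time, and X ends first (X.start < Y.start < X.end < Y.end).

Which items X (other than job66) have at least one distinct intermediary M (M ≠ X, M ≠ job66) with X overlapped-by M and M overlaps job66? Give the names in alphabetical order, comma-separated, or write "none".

job63, job68, job70

Target job66 = [18:30, 22:00].
Intermediaries M with M overlaps job66: job63, job67.
Via job63 — items with X overlapped-by job63: job68, job70.
Via job67 — items with X overlapped-by job67: job63, job68, job70.
Union: job63, job68, job70.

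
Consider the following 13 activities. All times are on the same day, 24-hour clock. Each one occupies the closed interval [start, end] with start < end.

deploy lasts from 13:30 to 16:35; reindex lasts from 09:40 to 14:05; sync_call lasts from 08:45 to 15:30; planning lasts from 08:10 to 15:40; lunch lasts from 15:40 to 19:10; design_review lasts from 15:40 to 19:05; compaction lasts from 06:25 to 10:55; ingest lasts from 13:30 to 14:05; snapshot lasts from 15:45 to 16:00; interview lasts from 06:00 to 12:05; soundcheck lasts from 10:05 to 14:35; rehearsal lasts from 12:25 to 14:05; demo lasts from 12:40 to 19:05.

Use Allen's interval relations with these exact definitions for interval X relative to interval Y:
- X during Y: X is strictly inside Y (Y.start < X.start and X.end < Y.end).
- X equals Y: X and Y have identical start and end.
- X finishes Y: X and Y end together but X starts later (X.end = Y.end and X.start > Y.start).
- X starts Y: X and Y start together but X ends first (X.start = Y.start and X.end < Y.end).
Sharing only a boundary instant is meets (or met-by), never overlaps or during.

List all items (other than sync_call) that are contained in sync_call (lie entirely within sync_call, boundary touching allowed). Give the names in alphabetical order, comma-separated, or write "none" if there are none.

Target sync_call = [08:45, 15:30].
compaction [06:25, 10:55] → overlaps → no.
demo [12:40, 19:05] → overlapped-by → no.
deploy [13:30, 16:35] → overlapped-by → no.
design_review [15:40, 19:05] → after → no.
ingest [13:30, 14:05] → during → yes.
interview [06:00, 12:05] → overlaps → no.
lunch [15:40, 19:10] → after → no.
planning [08:10, 15:40] → contains → no.
rehearsal [12:25, 14:05] → during → yes.
reindex [09:40, 14:05] → during → yes.
snapshot [15:45, 16:00] → after → no.
soundcheck [10:05, 14:35] → during → yes.
Result: ingest, rehearsal, reindex, soundcheck.

ingest, rehearsal, reindex, soundcheck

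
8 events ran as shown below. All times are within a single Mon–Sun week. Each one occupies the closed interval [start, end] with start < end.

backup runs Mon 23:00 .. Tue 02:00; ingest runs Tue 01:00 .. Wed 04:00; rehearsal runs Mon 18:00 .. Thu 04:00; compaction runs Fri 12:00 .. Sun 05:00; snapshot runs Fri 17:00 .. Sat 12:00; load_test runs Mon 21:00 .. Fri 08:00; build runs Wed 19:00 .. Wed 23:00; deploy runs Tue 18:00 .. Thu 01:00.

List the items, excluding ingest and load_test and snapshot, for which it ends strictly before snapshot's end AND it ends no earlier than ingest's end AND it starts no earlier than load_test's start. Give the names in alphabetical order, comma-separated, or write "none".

Conditions: its end is strictly before snapshot's end (X.end < Sat 12:00) AND its end is no earlier than ingest's end (X.end >= Wed 04:00) AND its start is no earlier than load_test's start (X.start >= Mon 21:00).
backup: end Tue 02:00 < Sat 12:00? ✓; end Tue 02:00 >= Wed 04:00? ✗; start Mon 23:00 >= Mon 21:00? ✓ → no.
build: end Wed 23:00 < Sat 12:00? ✓; end Wed 23:00 >= Wed 04:00? ✓; start Wed 19:00 >= Mon 21:00? ✓ → yes.
compaction: end Sun 05:00 < Sat 12:00? ✗; end Sun 05:00 >= Wed 04:00? ✓; start Fri 12:00 >= Mon 21:00? ✓ → no.
deploy: end Thu 01:00 < Sat 12:00? ✓; end Thu 01:00 >= Wed 04:00? ✓; start Tue 18:00 >= Mon 21:00? ✓ → yes.
rehearsal: end Thu 04:00 < Sat 12:00? ✓; end Thu 04:00 >= Wed 04:00? ✓; start Mon 18:00 >= Mon 21:00? ✗ → no.
Result: build, deploy.

build, deploy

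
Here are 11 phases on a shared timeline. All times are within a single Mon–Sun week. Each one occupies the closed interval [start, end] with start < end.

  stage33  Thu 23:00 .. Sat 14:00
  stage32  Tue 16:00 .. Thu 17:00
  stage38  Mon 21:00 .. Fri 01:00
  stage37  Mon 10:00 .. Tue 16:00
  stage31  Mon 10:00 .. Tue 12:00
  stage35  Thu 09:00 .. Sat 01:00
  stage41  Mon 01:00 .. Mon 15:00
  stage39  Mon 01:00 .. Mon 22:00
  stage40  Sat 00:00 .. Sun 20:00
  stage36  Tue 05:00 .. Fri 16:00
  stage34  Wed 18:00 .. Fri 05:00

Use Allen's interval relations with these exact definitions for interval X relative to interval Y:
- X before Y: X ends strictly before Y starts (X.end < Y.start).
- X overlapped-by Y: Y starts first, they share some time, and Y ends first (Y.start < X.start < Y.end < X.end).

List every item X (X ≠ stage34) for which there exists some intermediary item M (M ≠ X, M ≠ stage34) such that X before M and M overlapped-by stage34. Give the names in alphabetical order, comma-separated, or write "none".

stage31, stage32, stage37, stage39, stage41

Target stage34 = [Wed 18:00, Fri 05:00].
Intermediaries M with M overlapped-by stage34: stage33, stage35.
Via stage33 — items with X before stage33: stage31, stage32, stage37, stage39, stage41.
Via stage35 — items with X before stage35: stage31, stage37, stage39, stage41.
Union: stage31, stage32, stage37, stage39, stage41.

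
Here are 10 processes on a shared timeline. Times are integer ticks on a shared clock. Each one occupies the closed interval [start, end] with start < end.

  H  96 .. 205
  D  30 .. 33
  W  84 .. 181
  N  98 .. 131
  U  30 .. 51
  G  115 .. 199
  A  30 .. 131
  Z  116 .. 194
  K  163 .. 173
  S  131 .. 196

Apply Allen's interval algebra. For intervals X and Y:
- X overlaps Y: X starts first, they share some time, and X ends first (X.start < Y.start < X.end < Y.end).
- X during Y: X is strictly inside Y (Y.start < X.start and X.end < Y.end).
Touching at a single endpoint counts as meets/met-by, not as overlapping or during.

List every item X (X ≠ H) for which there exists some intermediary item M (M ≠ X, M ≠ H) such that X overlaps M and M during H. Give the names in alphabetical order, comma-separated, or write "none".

A, N, W, Z

Target H = [96, 205].
Intermediaries M with M during H: G, K, N, S, Z.
Via G — items with X overlaps G: A, N, W.
Via K — items with X overlaps K: none.
Via N — items with X overlaps N: none.
Via S — items with X overlaps S: W, Z.
Via Z — items with X overlaps Z: A, N, W.
Union: A, N, W, Z.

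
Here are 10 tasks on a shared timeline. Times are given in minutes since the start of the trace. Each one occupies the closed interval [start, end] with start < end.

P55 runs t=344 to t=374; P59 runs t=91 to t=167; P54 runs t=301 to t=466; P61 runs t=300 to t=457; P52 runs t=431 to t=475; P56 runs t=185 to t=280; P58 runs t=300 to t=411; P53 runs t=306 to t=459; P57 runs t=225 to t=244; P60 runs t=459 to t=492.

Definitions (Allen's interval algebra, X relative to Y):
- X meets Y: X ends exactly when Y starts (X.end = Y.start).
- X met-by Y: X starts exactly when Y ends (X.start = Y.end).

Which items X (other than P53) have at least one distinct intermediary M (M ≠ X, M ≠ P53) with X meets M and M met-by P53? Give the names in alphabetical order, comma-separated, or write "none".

none

Target P53 = [t=306, t=459].
Intermediaries M with M met-by P53: P60.
Via P60 — items with X meets P60: none.
Union: none.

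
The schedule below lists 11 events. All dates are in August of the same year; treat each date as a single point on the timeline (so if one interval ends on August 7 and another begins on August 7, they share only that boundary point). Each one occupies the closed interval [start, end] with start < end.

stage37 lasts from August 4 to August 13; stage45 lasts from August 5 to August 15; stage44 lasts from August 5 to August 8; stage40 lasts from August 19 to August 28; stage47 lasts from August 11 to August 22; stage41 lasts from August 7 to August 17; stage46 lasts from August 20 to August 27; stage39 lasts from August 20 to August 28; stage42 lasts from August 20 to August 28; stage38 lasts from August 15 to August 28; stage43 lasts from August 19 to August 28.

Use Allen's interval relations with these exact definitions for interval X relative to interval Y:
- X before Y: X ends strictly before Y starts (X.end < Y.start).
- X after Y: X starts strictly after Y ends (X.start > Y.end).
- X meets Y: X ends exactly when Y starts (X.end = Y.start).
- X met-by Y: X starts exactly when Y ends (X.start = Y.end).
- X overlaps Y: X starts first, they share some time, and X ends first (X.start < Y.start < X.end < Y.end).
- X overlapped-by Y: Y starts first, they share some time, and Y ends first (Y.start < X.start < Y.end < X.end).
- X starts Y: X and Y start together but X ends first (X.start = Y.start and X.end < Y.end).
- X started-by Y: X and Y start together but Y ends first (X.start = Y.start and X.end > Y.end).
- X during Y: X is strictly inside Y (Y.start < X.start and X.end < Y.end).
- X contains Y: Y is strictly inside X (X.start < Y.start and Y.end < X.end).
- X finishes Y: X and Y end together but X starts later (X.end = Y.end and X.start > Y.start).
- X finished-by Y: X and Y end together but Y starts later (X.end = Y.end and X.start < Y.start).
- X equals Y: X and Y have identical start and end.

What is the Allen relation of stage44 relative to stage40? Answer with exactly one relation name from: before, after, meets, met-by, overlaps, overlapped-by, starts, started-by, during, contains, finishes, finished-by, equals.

before

stage44 = [August 5, August 8]; stage40 = [August 19, August 28].
Compare endpoints: stage44.start < stage40.start, stage44.start < stage40.end, stage44.end < stage40.start, stage44.end < stage40.end.
That pattern is 'before'.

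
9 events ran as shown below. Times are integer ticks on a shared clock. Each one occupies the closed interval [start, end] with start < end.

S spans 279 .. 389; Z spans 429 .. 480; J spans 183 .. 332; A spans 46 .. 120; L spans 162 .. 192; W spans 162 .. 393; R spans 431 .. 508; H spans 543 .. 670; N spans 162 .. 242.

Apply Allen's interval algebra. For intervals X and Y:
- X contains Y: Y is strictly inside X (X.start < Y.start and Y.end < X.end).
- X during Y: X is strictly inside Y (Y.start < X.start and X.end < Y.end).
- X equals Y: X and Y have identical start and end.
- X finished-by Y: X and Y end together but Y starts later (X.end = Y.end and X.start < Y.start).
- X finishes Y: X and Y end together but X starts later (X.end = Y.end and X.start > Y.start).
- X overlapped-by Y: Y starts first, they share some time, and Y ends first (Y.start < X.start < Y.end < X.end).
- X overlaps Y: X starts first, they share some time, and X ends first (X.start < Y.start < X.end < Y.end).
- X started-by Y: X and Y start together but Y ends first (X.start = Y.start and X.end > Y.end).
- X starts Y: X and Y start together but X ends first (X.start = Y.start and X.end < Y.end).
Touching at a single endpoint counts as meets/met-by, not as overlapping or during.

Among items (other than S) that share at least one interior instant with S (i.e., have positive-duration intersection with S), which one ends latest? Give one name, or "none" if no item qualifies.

W

Target S = [279, 389].
A [46, 120] → before → excluded.
H [543, 670] → after → excluded.
J [183, 332] → overlaps → candidate.
L [162, 192] → before → excluded.
N [162, 242] → before → excluded.
R [431, 508] → after → excluded.
W [162, 393] → contains → candidate.
Z [429, 480] → after → excluded.
Among candidates, latest end is 393 → W.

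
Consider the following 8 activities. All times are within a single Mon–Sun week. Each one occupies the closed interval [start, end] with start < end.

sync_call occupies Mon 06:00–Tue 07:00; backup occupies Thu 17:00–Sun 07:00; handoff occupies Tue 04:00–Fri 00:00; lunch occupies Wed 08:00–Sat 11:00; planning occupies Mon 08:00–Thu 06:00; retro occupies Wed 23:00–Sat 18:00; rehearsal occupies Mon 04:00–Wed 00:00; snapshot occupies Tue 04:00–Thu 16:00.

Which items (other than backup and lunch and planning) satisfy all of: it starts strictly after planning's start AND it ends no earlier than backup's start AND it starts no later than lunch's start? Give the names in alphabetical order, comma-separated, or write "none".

Conditions: its start is strictly after planning's start (X.start > Mon 08:00) AND its end is no earlier than backup's start (X.end >= Thu 17:00) AND its start is no later than lunch's start (X.start <= Wed 08:00).
handoff: start Tue 04:00 > Mon 08:00? ✓; end Fri 00:00 >= Thu 17:00? ✓; start Tue 04:00 <= Wed 08:00? ✓ → yes.
rehearsal: start Mon 04:00 > Mon 08:00? ✗; end Wed 00:00 >= Thu 17:00? ✗; start Mon 04:00 <= Wed 08:00? ✓ → no.
retro: start Wed 23:00 > Mon 08:00? ✓; end Sat 18:00 >= Thu 17:00? ✓; start Wed 23:00 <= Wed 08:00? ✗ → no.
snapshot: start Tue 04:00 > Mon 08:00? ✓; end Thu 16:00 >= Thu 17:00? ✗; start Tue 04:00 <= Wed 08:00? ✓ → no.
sync_call: start Mon 06:00 > Mon 08:00? ✗; end Tue 07:00 >= Thu 17:00? ✗; start Mon 06:00 <= Wed 08:00? ✓ → no.
Result: handoff.

handoff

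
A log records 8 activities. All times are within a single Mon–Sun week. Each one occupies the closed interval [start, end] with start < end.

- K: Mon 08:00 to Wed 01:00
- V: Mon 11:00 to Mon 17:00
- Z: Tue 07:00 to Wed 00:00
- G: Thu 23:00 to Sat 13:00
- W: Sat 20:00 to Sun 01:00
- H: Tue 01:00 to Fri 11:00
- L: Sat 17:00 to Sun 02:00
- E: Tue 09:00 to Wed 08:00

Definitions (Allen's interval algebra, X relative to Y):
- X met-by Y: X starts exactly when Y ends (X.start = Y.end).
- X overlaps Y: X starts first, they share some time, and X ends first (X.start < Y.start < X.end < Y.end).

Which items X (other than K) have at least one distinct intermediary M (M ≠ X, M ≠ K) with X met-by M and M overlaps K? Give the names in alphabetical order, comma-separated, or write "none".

none

Target K = [Mon 08:00, Wed 01:00].
Intermediaries M with M overlaps K: none.
Union: none.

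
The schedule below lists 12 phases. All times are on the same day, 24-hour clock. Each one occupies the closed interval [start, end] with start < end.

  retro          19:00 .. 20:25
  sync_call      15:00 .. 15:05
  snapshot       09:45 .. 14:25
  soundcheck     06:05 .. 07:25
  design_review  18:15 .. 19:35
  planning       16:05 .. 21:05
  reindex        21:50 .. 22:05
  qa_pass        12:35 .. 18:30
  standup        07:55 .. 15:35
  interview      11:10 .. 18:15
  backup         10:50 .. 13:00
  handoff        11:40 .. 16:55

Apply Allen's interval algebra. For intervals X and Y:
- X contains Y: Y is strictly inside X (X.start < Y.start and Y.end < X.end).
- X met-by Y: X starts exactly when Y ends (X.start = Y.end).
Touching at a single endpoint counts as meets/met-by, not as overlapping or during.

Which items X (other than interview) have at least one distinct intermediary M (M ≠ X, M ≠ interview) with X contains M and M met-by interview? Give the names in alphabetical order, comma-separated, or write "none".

planning

Target interview = [11:10, 18:15].
Intermediaries M with M met-by interview: design_review.
Via design_review — items with X contains design_review: planning.
Union: planning.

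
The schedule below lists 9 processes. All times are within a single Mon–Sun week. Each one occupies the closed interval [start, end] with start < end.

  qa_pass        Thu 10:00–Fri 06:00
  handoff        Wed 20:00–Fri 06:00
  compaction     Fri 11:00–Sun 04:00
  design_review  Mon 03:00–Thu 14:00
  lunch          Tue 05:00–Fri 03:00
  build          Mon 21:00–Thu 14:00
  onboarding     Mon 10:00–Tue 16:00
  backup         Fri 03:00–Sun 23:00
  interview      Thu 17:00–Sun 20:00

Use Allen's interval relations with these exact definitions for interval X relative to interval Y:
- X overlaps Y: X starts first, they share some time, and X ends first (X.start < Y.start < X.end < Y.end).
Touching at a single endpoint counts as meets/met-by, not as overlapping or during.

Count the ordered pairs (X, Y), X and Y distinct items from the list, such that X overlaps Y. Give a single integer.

Checking all 72 ordered pairs for relation 'overlaps'; matching pairs in alphabetical order:
(build, handoff): build overlaps handoff ✓
(build, lunch): build overlaps lunch ✓
(build, qa_pass): build overlaps qa_pass ✓
(design_review, handoff): design_review overlaps handoff ✓
(design_review, lunch): design_review overlaps lunch ✓
(design_review, qa_pass): design_review overlaps qa_pass ✓
(handoff, backup): handoff overlaps backup ✓
(handoff, interview): handoff overlaps interview ✓
(interview, backup): interview overlaps backup ✓
(lunch, handoff): lunch overlaps handoff ✓
(lunch, interview): lunch overlaps interview ✓
(lunch, qa_pass): lunch overlaps qa_pass ✓
(onboarding, build): onboarding overlaps build ✓
(onboarding, lunch): onboarding overlaps lunch ✓
(qa_pass, backup): qa_pass overlaps backup ✓
(qa_pass, interview): qa_pass overlaps interview ✓
Count: 16.

16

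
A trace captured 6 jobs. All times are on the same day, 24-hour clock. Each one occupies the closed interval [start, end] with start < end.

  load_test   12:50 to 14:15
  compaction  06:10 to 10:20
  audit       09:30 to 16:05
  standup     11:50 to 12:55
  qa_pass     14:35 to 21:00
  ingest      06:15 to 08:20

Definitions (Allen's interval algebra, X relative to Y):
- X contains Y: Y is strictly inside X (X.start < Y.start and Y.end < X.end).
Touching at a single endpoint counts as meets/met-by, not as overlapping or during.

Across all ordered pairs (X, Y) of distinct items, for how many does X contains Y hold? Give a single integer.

Checking all 30 ordered pairs for relation 'contains'; matching pairs in alphabetical order:
(audit, load_test): audit contains load_test ✓
(audit, standup): audit contains standup ✓
(compaction, ingest): compaction contains ingest ✓
Count: 3.

3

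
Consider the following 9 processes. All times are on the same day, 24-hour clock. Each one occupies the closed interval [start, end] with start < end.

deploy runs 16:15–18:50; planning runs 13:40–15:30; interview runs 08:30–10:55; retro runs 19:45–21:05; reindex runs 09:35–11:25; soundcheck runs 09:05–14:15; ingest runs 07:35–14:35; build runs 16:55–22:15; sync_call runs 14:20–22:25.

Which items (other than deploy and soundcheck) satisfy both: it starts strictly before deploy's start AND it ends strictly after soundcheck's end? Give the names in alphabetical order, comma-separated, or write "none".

ingest, planning, sync_call

Conditions: its start is strictly before deploy's start (X.start < 16:15) AND its end is strictly after soundcheck's end (X.end > 14:15).
build: start 16:55 < 16:15? ✗; end 22:15 > 14:15? ✓ → no.
ingest: start 07:35 < 16:15? ✓; end 14:35 > 14:15? ✓ → yes.
interview: start 08:30 < 16:15? ✓; end 10:55 > 14:15? ✗ → no.
planning: start 13:40 < 16:15? ✓; end 15:30 > 14:15? ✓ → yes.
reindex: start 09:35 < 16:15? ✓; end 11:25 > 14:15? ✗ → no.
retro: start 19:45 < 16:15? ✗; end 21:05 > 14:15? ✓ → no.
sync_call: start 14:20 < 16:15? ✓; end 22:25 > 14:15? ✓ → yes.
Result: ingest, planning, sync_call.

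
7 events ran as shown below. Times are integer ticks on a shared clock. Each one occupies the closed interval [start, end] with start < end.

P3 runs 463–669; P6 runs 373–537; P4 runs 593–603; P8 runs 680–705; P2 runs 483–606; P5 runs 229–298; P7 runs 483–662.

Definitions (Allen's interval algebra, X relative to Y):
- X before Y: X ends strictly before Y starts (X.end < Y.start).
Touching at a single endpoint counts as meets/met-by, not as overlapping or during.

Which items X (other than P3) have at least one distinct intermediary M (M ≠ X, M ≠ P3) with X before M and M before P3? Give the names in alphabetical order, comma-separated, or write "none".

Target P3 = [463, 669].
Intermediaries M with M before P3: P5.
Via P5 — items with X before P5: none.
Union: none.

none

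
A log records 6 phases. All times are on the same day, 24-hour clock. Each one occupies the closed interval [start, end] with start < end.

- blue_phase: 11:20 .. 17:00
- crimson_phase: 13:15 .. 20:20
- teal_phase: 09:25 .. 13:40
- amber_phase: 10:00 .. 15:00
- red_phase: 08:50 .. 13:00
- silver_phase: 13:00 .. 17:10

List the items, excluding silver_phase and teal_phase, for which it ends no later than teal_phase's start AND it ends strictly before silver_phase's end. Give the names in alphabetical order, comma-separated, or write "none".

none

Conditions: its end is no later than teal_phase's start (X.end <= 09:25) AND its end is strictly before silver_phase's end (X.end < 17:10).
amber_phase: end 15:00 <= 09:25? ✗; end 15:00 < 17:10? ✓ → no.
blue_phase: end 17:00 <= 09:25? ✗; end 17:00 < 17:10? ✓ → no.
crimson_phase: end 20:20 <= 09:25? ✗; end 20:20 < 17:10? ✗ → no.
red_phase: end 13:00 <= 09:25? ✗; end 13:00 < 17:10? ✓ → no.
Result: none.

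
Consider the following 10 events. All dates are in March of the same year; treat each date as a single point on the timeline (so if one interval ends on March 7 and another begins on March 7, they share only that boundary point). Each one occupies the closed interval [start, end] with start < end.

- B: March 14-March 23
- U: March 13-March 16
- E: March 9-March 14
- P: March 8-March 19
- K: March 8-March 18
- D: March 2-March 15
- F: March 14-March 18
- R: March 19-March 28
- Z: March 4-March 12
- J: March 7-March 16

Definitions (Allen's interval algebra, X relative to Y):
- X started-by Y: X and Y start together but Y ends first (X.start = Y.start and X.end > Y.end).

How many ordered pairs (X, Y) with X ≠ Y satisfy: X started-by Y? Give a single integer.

Checking all 90 ordered pairs for relation 'started-by'; matching pairs in alphabetical order:
(B, F): B started-by F ✓
(P, K): P started-by K ✓
Count: 2.

2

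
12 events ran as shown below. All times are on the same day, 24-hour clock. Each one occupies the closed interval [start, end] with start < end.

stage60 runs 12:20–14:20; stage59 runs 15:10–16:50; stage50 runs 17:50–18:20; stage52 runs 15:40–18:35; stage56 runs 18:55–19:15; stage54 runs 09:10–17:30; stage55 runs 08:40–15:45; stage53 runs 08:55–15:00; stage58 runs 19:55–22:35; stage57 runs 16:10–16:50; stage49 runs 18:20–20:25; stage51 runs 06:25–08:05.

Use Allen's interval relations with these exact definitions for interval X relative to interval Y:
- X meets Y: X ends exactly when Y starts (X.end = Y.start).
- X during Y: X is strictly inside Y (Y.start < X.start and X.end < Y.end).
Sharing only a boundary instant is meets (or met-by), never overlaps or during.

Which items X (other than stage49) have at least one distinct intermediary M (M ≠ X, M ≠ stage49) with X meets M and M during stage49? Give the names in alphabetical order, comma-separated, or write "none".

none

Target stage49 = [18:20, 20:25].
Intermediaries M with M during stage49: stage56.
Via stage56 — items with X meets stage56: none.
Union: none.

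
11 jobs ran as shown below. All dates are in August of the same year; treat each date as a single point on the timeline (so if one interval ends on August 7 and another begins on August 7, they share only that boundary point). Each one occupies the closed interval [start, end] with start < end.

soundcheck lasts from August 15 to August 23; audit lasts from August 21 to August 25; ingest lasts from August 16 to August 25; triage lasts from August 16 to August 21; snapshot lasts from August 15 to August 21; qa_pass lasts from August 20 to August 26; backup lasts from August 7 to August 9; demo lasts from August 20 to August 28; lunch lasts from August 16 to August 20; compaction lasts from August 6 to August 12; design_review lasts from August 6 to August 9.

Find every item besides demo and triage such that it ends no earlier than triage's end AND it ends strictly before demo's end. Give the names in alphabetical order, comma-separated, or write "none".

audit, ingest, qa_pass, snapshot, soundcheck

Conditions: its end is no earlier than triage's end (X.end >= August 21) AND its end is strictly before demo's end (X.end < August 28).
audit: end August 25 >= August 21? ✓; end August 25 < August 28? ✓ → yes.
backup: end August 9 >= August 21? ✗; end August 9 < August 28? ✓ → no.
compaction: end August 12 >= August 21? ✗; end August 12 < August 28? ✓ → no.
design_review: end August 9 >= August 21? ✗; end August 9 < August 28? ✓ → no.
ingest: end August 25 >= August 21? ✓; end August 25 < August 28? ✓ → yes.
lunch: end August 20 >= August 21? ✗; end August 20 < August 28? ✓ → no.
qa_pass: end August 26 >= August 21? ✓; end August 26 < August 28? ✓ → yes.
snapshot: end August 21 >= August 21? ✓; end August 21 < August 28? ✓ → yes.
soundcheck: end August 23 >= August 21? ✓; end August 23 < August 28? ✓ → yes.
Result: audit, ingest, qa_pass, snapshot, soundcheck.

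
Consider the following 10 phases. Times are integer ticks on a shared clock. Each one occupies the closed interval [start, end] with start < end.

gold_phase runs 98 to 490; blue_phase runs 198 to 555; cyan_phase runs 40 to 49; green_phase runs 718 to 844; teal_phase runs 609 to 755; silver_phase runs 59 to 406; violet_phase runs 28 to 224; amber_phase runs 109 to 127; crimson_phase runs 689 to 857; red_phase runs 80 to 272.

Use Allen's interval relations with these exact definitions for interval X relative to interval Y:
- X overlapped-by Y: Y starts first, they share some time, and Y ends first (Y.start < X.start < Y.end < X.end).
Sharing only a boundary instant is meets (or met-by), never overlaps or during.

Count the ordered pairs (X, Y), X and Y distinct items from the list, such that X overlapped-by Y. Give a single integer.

Checking all 90 ordered pairs for relation 'overlapped-by'; matching pairs in alphabetical order:
(blue_phase, gold_phase): blue_phase overlapped-by gold_phase ✓
(blue_phase, red_phase): blue_phase overlapped-by red_phase ✓
(blue_phase, silver_phase): blue_phase overlapped-by silver_phase ✓
(blue_phase, violet_phase): blue_phase overlapped-by violet_phase ✓
(crimson_phase, teal_phase): crimson_phase overlapped-by teal_phase ✓
(gold_phase, red_phase): gold_phase overlapped-by red_phase ✓
(gold_phase, silver_phase): gold_phase overlapped-by silver_phase ✓
(gold_phase, violet_phase): gold_phase overlapped-by violet_phase ✓
(green_phase, teal_phase): green_phase overlapped-by teal_phase ✓
(red_phase, violet_phase): red_phase overlapped-by violet_phase ✓
(silver_phase, violet_phase): silver_phase overlapped-by violet_phase ✓
Count: 11.

11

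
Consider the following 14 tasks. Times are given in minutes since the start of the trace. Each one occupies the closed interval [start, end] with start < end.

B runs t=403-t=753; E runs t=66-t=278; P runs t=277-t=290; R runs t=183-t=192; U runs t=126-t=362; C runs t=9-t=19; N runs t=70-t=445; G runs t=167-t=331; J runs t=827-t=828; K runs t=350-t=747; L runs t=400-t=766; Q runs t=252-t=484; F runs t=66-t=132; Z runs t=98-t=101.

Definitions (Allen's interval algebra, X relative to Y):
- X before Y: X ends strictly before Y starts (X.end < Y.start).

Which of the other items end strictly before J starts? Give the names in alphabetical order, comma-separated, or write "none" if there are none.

Target J = [t=827, t=828].
B [t=403, t=753] → before → yes.
C [t=9, t=19] → before → yes.
E [t=66, t=278] → before → yes.
F [t=66, t=132] → before → yes.
G [t=167, t=331] → before → yes.
K [t=350, t=747] → before → yes.
L [t=400, t=766] → before → yes.
N [t=70, t=445] → before → yes.
P [t=277, t=290] → before → yes.
Q [t=252, t=484] → before → yes.
R [t=183, t=192] → before → yes.
U [t=126, t=362] → before → yes.
Z [t=98, t=101] → before → yes.
Result: B, C, E, F, G, K, L, N, P, Q, R, U, Z.

B, C, E, F, G, K, L, N, P, Q, R, U, Z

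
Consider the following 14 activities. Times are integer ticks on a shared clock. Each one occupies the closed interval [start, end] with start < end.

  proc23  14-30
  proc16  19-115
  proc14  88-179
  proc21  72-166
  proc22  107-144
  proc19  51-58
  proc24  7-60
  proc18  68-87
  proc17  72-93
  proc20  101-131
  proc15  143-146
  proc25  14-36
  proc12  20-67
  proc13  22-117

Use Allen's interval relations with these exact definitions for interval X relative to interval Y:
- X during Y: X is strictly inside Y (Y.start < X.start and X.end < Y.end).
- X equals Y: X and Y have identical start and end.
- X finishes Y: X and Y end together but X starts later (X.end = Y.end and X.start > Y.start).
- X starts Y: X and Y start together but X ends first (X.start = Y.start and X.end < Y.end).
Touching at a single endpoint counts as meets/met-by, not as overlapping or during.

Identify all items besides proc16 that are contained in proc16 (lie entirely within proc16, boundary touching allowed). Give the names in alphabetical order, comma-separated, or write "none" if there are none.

Target proc16 = [19, 115].
proc12 [20, 67] → during → yes.
proc13 [22, 117] → overlapped-by → no.
proc14 [88, 179] → overlapped-by → no.
proc15 [143, 146] → after → no.
proc17 [72, 93] → during → yes.
proc18 [68, 87] → during → yes.
proc19 [51, 58] → during → yes.
proc20 [101, 131] → overlapped-by → no.
proc21 [72, 166] → overlapped-by → no.
proc22 [107, 144] → overlapped-by → no.
proc23 [14, 30] → overlaps → no.
proc24 [7, 60] → overlaps → no.
proc25 [14, 36] → overlaps → no.
Result: proc12, proc17, proc18, proc19.

proc12, proc17, proc18, proc19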